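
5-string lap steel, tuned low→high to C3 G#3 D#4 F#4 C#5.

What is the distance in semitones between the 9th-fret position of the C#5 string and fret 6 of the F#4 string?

C#5 at fret 9 → A#5 (MIDI 82); F#4 at fret 6 → C5 (MIDI 72).
82 − 72 = 10, so the two pitches are 10 semitones apart, with A#5 the higher.

10 semitones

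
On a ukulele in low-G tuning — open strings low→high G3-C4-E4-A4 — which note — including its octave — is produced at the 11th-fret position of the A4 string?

Each fret is one semitone, so A4 + 11 = G♯5.

G♯5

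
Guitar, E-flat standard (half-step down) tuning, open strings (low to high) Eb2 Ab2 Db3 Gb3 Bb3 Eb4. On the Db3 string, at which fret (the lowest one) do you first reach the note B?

From Db3, count semitones up the chromatic scale until reaching B: Db–D–Eb–E–…–A–Bb–B — 10 steps.

10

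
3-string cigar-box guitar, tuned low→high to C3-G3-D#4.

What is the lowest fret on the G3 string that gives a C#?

From G3, count semitones up the chromatic scale until reaching C#: G–G#–A–A#–B–C–C# — 6 steps.

6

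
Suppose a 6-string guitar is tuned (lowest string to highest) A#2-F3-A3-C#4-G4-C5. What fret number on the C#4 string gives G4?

G4 is 6 semitones above the open C#4 (C#–D–D#–E–F–F#–G), so it sits at fret 6.

6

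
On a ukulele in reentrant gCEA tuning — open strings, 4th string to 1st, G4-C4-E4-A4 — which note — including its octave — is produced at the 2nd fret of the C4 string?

C4 is MIDI 60. Adding 2 gives 62, which is D4.

D4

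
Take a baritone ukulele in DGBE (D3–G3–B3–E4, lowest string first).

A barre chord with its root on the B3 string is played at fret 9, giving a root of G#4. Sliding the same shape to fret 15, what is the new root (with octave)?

D5

Moving from fret 9 to fret 15 shifts the root by 6 semitones.
G#4 up 6 semitones is D5.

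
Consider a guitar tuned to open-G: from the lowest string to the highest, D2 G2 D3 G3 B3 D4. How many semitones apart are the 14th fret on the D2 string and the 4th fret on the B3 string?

D2 at fret 14 → E3 (MIDI 52); B3 at fret 4 → D#4 (MIDI 63).
52 − 63 = -11, so the two pitches are 11 semitones apart, with D#4 the higher.

11 semitones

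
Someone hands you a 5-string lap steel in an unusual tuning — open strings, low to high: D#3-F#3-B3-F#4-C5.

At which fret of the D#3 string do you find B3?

B3 is 8 semitones above the open D#3 (D#–E–F–F#–G–G#–A–A#–B), so it sits at fret 8.

8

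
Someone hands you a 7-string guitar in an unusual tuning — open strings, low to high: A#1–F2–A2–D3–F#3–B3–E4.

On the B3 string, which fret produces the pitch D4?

3

D4 is 3 semitones above the open B3 (B–C–C#–D), so it sits at fret 3.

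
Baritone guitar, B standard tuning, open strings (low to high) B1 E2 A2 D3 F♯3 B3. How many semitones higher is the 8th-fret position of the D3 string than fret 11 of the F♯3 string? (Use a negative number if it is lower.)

-7 semitones

D3 at fret 8 → A♯3 (MIDI 58); F♯3 at fret 11 → F4 (MIDI 65).
58 − 65 = -7, so the two pitches are 7 semitones apart.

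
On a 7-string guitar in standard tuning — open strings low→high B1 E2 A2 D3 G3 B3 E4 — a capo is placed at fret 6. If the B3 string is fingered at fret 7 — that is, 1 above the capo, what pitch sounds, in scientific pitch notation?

The capo raises the open B3 by 6 semitones to F4; fretting 1 more gives B3 + 6 + 1 = B3 + 7 semitones = F#4.

F#4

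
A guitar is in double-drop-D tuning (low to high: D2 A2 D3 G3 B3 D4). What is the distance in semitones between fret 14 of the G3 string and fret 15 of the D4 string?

G3 at fret 14 → A4 (MIDI 69); D4 at fret 15 → F5 (MIDI 77).
69 − 77 = -8, so the two pitches are 8 semitones apart, with F5 the higher.

8 semitones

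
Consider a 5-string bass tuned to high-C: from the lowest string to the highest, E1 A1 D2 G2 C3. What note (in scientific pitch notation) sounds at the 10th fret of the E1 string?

E1 is MIDI 28. Adding 10 gives 38, which is D2.

D2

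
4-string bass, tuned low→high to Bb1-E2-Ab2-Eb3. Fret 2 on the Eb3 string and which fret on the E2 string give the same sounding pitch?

Eb3 at fret 2 is Eb3 + 2 semitones = F3.
The open E2 string is 11 semitones below the open Eb3, so the same pitch on the E2 string lies at fret 2 + 11 = 13.

13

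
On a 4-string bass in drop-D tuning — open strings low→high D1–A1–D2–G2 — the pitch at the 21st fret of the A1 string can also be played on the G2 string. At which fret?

11

Fret 21 on A1 is MIDI 33 + 21 = 54 (F#3). On the G2 string (open MIDI 43), that pitch is 54 − 43 = fret 11.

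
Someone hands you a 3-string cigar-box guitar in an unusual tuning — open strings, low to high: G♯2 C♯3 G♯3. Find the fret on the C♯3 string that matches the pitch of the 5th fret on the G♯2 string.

0

Fret 5 on G♯2 is MIDI 44 + 5 = 49 (C♯3). On the C♯3 string (open MIDI 49), that pitch is 49 − 49 = fret 0.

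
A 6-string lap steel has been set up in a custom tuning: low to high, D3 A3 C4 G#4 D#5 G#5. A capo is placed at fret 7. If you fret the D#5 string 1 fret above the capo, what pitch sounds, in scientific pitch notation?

The capo raises the open D#5 by 7 semitones to A#5; fretting 1 more gives D#5 + 7 + 1 = D#5 + 8 semitones = B5.

B5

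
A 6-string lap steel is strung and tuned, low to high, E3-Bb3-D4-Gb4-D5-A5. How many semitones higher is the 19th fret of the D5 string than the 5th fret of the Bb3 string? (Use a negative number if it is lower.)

D5 at fret 19 → A6 (MIDI 93); Bb3 at fret 5 → Eb4 (MIDI 63).
93 − 63 = 30, so the two pitches are 30 semitones apart.

30 semitones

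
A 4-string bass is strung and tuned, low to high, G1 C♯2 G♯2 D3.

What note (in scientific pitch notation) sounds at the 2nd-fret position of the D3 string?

E3

D3 is MIDI 50. Adding 2 gives 52, which is E3.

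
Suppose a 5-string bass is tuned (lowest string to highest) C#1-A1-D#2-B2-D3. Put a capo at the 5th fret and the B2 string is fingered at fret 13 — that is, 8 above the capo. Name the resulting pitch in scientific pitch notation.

The capo raises the open B2 by 5 semitones to E3; fretting 8 more gives B2 + 5 + 8 = B2 + 13 semitones = C4.

C4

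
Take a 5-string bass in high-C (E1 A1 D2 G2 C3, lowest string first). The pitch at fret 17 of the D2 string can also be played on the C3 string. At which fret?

7

D2 at fret 17 is D2 + 17 semitones = G3.
The open C3 string is 10 semitones above the open D2, so the same pitch on the C3 string lies at fret 17 − 10 = 7.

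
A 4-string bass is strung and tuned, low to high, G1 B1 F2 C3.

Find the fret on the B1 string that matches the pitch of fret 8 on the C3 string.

Fret 8 on C3 is MIDI 48 + 8 = 56 (A♭3). On the B1 string (open MIDI 35), that pitch is 56 − 35 = fret 21.

21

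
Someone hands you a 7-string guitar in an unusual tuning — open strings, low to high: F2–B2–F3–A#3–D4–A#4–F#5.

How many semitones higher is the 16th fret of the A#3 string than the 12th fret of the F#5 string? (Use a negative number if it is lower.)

A#3 at fret 16 → D5 (MIDI 74); F#5 at fret 12 → F#6 (MIDI 90).
74 − 90 = -16, so the two pitches are 16 semitones apart.

-16 semitones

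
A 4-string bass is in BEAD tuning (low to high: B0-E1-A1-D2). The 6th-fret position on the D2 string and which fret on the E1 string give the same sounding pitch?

16

Fret 6 on D2 is MIDI 38 + 6 = 44 (G♯2). On the E1 string (open MIDI 28), that pitch is 44 − 28 = fret 16.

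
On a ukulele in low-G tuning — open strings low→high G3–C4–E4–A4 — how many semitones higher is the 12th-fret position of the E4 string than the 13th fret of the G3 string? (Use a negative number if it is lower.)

8 semitones

E4 at fret 12 → E5 (MIDI 76); G3 at fret 13 → G#4 (MIDI 68).
76 − 68 = 8, so the two pitches are 8 semitones apart.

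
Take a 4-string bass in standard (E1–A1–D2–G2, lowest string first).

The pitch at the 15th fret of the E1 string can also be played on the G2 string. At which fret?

0

Fret 15 on E1 is MIDI 28 + 15 = 43 (G2). On the G2 string (open MIDI 43), that pitch is 43 − 43 = fret 0.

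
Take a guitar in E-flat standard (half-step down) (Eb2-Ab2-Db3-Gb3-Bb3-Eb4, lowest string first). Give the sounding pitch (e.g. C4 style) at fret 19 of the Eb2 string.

Bb3

Each fret is one semitone, so Eb2 + 19 = Bb3.
(Equivalently spelled A#3.)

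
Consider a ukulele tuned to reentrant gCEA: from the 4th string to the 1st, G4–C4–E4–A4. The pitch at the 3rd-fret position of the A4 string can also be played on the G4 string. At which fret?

Fret 3 on A4 is MIDI 69 + 3 = 72 (C5). On the G4 string (open MIDI 67), that pitch is 72 − 67 = fret 5.

5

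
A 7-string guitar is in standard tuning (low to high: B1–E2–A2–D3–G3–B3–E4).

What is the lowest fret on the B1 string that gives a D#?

4

From B1, count semitones up the chromatic scale until reaching D#: B–C–C#–D–D# — 4 steps.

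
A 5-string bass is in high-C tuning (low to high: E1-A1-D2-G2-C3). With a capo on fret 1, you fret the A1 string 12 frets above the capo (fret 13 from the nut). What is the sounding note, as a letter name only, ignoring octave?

A#

The capo raises the open A1 by 1 semitone to A#1; fretting 12 more gives A1 + 1 + 12 = A1 + 13 semitones, landing on A#.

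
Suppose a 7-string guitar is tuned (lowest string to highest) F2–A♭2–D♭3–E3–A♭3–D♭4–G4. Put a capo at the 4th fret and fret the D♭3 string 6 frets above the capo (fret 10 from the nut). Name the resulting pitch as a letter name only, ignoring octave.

The capo raises the open D♭3 by 4 semitones to F3; fretting 6 more gives D♭3 + 4 + 6 = D♭3 + 10 semitones, landing on B.

B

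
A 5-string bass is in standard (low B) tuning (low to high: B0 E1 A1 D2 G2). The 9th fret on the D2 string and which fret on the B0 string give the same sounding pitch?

D2 at fret 9 is D2 + 9 semitones = B2.
The open B0 string is 15 semitones below the open D2, so the same pitch on the B0 string lies at fret 9 + 15 = 24.

24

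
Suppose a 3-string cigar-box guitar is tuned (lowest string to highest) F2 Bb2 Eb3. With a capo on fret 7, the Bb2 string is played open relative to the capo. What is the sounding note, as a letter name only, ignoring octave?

The capo raises the open Bb2 by 7 semitones to F3; fretting 0 more gives Bb2 + 7 + 0 = Bb2 + 7 semitones, landing on F.

F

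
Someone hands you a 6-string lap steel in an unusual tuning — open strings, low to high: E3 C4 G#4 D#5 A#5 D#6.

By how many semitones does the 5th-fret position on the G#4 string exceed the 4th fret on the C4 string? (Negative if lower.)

G#4 at fret 5 → C#5 (MIDI 73); C4 at fret 4 → E4 (MIDI 64).
73 − 64 = 9, so the two pitches are 9 semitones apart.

9 semitones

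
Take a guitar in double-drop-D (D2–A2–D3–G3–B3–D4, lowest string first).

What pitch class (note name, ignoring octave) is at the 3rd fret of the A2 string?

C

Each fret is one semitone, so A2 + 3 = C.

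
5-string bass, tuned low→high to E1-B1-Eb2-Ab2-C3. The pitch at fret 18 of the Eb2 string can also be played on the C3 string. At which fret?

Eb2 at fret 18 is Eb2 + 18 semitones = A3.
The open C3 string is 9 semitones above the open Eb2, so the same pitch on the C3 string lies at fret 18 − 9 = 9.

9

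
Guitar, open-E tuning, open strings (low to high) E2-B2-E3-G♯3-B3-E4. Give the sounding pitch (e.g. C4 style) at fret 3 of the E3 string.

G3

E3 is MIDI 52. Adding 3 gives 55, which is G3.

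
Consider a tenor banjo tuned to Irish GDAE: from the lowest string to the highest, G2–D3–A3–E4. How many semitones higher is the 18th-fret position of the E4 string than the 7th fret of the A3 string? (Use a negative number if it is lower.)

E4 at fret 18 → A#5 (MIDI 82); A3 at fret 7 → E4 (MIDI 64).
82 − 64 = 18, so the two pitches are 18 semitones apart.

18 semitones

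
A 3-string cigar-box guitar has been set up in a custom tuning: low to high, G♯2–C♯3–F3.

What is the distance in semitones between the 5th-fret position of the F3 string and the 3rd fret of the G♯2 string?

F3 at fret 5 → A♯3 (MIDI 58); G♯2 at fret 3 → B2 (MIDI 47).
58 − 47 = 11, so the two pitches are 11 semitones apart, with A♯3 the higher.

11 semitones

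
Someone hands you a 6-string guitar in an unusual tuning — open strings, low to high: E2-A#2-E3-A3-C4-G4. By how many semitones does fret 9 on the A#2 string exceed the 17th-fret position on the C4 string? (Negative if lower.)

A#2 at fret 9 → G3 (MIDI 55); C4 at fret 17 → F5 (MIDI 77).
55 − 77 = -22, so the two pitches are 22 semitones apart.

-22 semitones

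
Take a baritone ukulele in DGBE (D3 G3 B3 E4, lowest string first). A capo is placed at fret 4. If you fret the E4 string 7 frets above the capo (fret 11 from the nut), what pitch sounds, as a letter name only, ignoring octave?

D#

The capo raises the open E4 by 4 semitones to G#4; fretting 7 more gives E4 + 4 + 7 = E4 + 11 semitones, landing on D#.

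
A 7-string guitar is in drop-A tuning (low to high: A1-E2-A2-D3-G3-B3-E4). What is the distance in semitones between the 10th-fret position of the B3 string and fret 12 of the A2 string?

12 semitones

B3 at fret 10 → A4 (MIDI 69); A2 at fret 12 → A3 (MIDI 57).
69 − 57 = 12, so the two pitches are 12 semitones apart, with A4 the higher.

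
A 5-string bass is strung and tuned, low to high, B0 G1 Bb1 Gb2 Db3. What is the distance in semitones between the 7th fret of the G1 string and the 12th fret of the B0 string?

3 semitones

G1 at fret 7 → D2 (MIDI 38); B0 at fret 12 → B1 (MIDI 35).
38 − 35 = 3, so the two pitches are 3 semitones apart, with D2 the higher.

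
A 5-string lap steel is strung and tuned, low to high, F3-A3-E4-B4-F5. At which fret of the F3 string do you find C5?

19

C5 is 19 semitones above the open F3 (F–Gb–G–Ab–…–Bb–B–C), so it sits at fret 19.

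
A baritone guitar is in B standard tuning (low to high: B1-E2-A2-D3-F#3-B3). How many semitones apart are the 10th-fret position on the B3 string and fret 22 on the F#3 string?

B3 at fret 10 → A4 (MIDI 69); F#3 at fret 22 → E5 (MIDI 76).
69 − 76 = -7, so the two pitches are 7 semitones apart, with E5 the higher.

7 semitones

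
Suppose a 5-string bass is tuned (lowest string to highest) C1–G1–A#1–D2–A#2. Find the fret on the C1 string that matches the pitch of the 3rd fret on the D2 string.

D2 at fret 3 is D2 + 3 semitones = F2.
The open C1 string is 14 semitones below the open D2, so the same pitch on the C1 string lies at fret 3 + 14 = 17.

17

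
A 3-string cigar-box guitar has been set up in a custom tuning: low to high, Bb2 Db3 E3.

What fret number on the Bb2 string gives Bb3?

Bb3 is 12 semitones above the open Bb2 (Bb–B–C–Db–…–Ab–A–Bb), so it sits at fret 12.

12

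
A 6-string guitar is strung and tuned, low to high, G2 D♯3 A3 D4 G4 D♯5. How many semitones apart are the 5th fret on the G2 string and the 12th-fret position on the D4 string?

26 semitones

G2 at fret 5 → C3 (MIDI 48); D4 at fret 12 → D5 (MIDI 74).
48 − 74 = -26, so the two pitches are 26 semitones apart, with D5 the higher.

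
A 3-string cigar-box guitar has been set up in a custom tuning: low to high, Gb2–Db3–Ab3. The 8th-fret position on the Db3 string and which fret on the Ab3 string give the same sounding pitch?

1

Db3 at fret 8 is Db3 + 8 semitones = A3.
The open Ab3 string is 7 semitones above the open Db3, so the same pitch on the Ab3 string lies at fret 8 − 7 = 1.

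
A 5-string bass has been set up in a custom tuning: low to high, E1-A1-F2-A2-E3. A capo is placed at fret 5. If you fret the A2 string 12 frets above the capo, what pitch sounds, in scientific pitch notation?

D4

The capo raises the open A2 by 5 semitones to D3; fretting 12 more gives A2 + 5 + 12 = A2 + 17 semitones = D4.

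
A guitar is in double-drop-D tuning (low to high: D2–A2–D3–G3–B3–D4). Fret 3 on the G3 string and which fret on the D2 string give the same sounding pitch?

G3 at fret 3 is G3 + 3 semitones = A#3.
The open D2 string is 17 semitones below the open G3, so the same pitch on the D2 string lies at fret 3 + 17 = 20.

20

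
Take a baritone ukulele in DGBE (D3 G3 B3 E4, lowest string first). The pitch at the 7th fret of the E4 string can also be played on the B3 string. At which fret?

Fret 7 on E4 is MIDI 64 + 7 = 71 (B4). On the B3 string (open MIDI 59), that pitch is 71 − 59 = fret 12.

12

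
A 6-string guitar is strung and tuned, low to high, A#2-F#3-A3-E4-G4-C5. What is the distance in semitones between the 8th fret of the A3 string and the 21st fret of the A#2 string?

A3 at fret 8 → F4 (MIDI 65); A#2 at fret 21 → G4 (MIDI 67).
65 − 67 = -2, so the two pitches are 2 semitones apart, with G4 the higher.

2 semitones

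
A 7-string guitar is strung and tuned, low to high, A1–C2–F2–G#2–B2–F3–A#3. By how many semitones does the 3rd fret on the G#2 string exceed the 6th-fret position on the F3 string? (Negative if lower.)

G#2 at fret 3 → B2 (MIDI 47); F3 at fret 6 → B3 (MIDI 59).
47 − 59 = -12, so the two pitches are 12 semitones apart.

-12 semitones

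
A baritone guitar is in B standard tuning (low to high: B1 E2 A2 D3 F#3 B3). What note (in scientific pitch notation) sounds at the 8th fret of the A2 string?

F3

The open A2 string plus 8 semitones: A–A#–B–C–C#–D–D#–E–F.
The walk passes from B into C once, so the octave number goes from 2 to 3.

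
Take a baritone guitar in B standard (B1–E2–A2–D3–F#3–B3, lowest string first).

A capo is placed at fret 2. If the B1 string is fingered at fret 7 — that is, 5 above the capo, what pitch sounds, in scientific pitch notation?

The capo raises the open B1 by 2 semitones to C#2; fretting 5 more gives B1 + 2 + 5 = B1 + 7 semitones = F#2.
(Also written Gb.)

F#2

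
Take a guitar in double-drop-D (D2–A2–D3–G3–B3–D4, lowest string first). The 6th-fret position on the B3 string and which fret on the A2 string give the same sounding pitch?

B3 at fret 6 is B3 + 6 semitones = F4.
The open A2 string is 14 semitones below the open B3, so the same pitch on the A2 string lies at fret 6 + 14 = 20.

20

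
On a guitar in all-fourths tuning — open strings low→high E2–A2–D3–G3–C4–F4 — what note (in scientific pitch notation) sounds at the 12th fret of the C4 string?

C5

The open C4 string plus 12 semitones: C–C#–D–D#–…–A#–B–C.
The walk passes from B into C once, so the octave number goes from 4 to 5.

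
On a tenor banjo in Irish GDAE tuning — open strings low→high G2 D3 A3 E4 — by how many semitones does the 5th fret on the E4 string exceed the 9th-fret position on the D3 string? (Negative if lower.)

E4 at fret 5 → A4 (MIDI 69); D3 at fret 9 → B3 (MIDI 59).
69 − 59 = 10, so the two pitches are 10 semitones apart.

10 semitones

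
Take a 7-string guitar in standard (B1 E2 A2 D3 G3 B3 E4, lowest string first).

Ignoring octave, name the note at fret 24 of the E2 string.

The open E2 string plus 24 semitones: E–F–F#–G–…–D–D#–E.

E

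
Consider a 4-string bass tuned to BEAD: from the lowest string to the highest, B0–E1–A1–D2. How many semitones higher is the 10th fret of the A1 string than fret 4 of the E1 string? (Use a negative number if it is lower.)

A1 at fret 10 → G2 (MIDI 43); E1 at fret 4 → G♯1 (MIDI 32).
43 − 32 = 11, so the two pitches are 11 semitones apart.

11 semitones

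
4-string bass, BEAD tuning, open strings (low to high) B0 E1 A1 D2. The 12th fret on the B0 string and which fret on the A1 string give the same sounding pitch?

Fret 12 on B0 is MIDI 23 + 12 = 35 (B1). On the A1 string (open MIDI 33), that pitch is 35 − 33 = fret 2.

2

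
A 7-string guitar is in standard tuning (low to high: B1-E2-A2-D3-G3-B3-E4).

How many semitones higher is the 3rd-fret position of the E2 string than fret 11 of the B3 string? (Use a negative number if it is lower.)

-27 semitones

E2 at fret 3 → G2 (MIDI 43); B3 at fret 11 → A♯4 (MIDI 70).
43 − 70 = -27, so the two pitches are 27 semitones apart.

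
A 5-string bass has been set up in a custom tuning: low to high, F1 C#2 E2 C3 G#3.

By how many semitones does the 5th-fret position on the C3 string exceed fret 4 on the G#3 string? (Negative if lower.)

C3 at fret 5 → F3 (MIDI 53); G#3 at fret 4 → C4 (MIDI 60).
53 − 60 = -7, so the two pitches are 7 semitones apart.

-7 semitones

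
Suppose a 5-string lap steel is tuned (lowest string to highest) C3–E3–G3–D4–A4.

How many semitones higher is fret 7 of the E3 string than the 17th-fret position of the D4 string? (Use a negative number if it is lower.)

E3 at fret 7 → B3 (MIDI 59); D4 at fret 17 → G5 (MIDI 79).
59 − 79 = -20, so the two pitches are 20 semitones apart.

-20 semitones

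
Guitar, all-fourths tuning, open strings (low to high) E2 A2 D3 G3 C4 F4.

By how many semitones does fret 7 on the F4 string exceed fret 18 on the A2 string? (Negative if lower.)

9 semitones

F4 at fret 7 → C5 (MIDI 72); A2 at fret 18 → D#4 (MIDI 63).
72 − 63 = 9, so the two pitches are 9 semitones apart.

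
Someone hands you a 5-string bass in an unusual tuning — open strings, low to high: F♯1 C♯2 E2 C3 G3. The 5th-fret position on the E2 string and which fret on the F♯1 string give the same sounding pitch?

E2 at fret 5 is E2 + 5 semitones = A2.
The open F♯1 string is 10 semitones below the open E2, so the same pitch on the F♯1 string lies at fret 5 + 10 = 15.

15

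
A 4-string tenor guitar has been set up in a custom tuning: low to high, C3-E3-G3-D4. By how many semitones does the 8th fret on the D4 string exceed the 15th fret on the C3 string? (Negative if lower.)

7 semitones

D4 at fret 8 → A#4 (MIDI 70); C3 at fret 15 → D#4 (MIDI 63).
70 − 63 = 7, so the two pitches are 7 semitones apart.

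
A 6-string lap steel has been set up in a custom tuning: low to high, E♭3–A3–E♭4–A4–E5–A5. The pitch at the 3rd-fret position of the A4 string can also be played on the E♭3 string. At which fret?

A4 at fret 3 is A4 + 3 semitones = C5.
The open E♭3 string is 18 semitones below the open A4, so the same pitch on the E♭3 string lies at fret 3 + 18 = 21.

21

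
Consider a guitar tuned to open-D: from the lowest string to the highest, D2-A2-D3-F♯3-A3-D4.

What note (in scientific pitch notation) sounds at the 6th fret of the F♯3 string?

F♯3 is MIDI 54. Adding 6 gives 60, which is C4.

C4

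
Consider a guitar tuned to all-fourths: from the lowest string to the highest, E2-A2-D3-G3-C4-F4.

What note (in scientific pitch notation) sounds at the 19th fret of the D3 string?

Each fret is one semitone, so D3 + 19 = A4.

A4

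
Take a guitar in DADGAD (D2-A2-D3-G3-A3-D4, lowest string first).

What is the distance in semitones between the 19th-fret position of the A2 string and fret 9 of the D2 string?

A2 at fret 19 → E4 (MIDI 64); D2 at fret 9 → B2 (MIDI 47).
64 − 47 = 17, so the two pitches are 17 semitones apart, with E4 the higher.

17 semitones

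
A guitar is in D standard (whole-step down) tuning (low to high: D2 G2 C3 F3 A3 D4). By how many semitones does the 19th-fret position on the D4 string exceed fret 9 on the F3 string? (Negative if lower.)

D4 at fret 19 → A5 (MIDI 81); F3 at fret 9 → D4 (MIDI 62).
81 − 62 = 19, so the two pitches are 19 semitones apart.

19 semitones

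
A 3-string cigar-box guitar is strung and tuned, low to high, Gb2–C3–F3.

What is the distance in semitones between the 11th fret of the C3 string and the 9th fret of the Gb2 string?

C3 at fret 11 → B3 (MIDI 59); Gb2 at fret 9 → Eb3 (MIDI 51).
59 − 51 = 8, so the two pitches are 8 semitones apart, with B3 the higher.

8 semitones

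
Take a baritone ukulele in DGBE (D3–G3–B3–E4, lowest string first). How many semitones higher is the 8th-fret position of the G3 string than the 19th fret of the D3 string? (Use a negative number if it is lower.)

-6 semitones

G3 at fret 8 → D#4 (MIDI 63); D3 at fret 19 → A4 (MIDI 69).
63 − 69 = -6, so the two pitches are 6 semitones apart.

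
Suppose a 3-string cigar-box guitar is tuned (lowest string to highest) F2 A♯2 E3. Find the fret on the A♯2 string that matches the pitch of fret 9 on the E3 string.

15

Fret 9 on E3 is MIDI 52 + 9 = 61 (C♯4). On the A♯2 string (open MIDI 46), that pitch is 61 − 46 = fret 15.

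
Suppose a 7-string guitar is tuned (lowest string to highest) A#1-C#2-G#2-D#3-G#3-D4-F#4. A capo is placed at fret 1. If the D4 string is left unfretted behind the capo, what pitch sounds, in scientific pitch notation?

The capo raises the open D4 by 1 semitone to D#4; fretting 0 more gives D4 + 1 + 0 = D4 + 1 semitone = D#4.
(Also written Eb.)

D#4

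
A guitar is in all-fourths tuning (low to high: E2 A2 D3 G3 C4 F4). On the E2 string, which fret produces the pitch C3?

C3 is 8 semitones above the open E2 (E–F–F#–G–G#–A–A#–B–C), so it sits at fret 8.

8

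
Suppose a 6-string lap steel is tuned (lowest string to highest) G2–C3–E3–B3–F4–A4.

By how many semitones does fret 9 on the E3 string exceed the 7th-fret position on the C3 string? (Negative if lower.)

6 semitones

E3 at fret 9 → C#4 (MIDI 61); C3 at fret 7 → G3 (MIDI 55).
61 − 55 = 6, so the two pitches are 6 semitones apart.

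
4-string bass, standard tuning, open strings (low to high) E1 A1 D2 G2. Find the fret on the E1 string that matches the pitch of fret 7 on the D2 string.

17

D2 at fret 7 is D2 + 7 semitones = A2.
The open E1 string is 10 semitones below the open D2, so the same pitch on the E1 string lies at fret 7 + 10 = 17.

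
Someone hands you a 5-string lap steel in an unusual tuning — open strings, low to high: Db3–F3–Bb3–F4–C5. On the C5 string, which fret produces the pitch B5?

B5 is 11 semitones above the open C5 (C–Db–D–Eb–…–A–Bb–B), so it sits at fret 11.

11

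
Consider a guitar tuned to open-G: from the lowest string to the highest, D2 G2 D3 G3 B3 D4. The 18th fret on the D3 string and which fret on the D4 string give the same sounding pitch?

D3 at fret 18 is D3 + 18 semitones = G#4.
The open D4 string is 12 semitones above the open D3, so the same pitch on the D4 string lies at fret 18 − 12 = 6.

6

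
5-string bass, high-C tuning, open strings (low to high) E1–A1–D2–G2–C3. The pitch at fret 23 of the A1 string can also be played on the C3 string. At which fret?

8

A1 at fret 23 is A1 + 23 semitones = G#3.
The open C3 string is 15 semitones above the open A1, so the same pitch on the C3 string lies at fret 23 − 15 = 8.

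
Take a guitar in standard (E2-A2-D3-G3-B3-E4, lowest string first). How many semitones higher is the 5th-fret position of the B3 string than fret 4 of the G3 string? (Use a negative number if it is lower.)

B3 at fret 5 → E4 (MIDI 64); G3 at fret 4 → B3 (MIDI 59).
64 − 59 = 5, so the two pitches are 5 semitones apart.

5 semitones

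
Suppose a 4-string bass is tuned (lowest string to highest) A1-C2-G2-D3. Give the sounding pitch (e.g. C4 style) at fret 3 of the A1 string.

The open A1 string plus 3 semitones: A–Bb–B–C.
The walk passes from B into C once, so the octave number goes from 1 to 2.

C2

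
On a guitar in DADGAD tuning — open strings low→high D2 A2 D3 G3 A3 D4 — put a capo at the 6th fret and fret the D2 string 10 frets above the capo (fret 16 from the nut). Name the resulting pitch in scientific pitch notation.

The capo raises the open D2 by 6 semitones to G♯2; fretting 10 more gives D2 + 6 + 10 = D2 + 16 semitones = F♯3.

F♯3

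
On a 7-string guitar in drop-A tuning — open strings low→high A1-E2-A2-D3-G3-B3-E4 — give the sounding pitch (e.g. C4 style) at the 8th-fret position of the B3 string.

The open B3 string plus 8 semitones: B–C–C#–D–D#–E–F–F#–G.
The walk passes from B into C once, so the octave number goes from 3 to 4.

G4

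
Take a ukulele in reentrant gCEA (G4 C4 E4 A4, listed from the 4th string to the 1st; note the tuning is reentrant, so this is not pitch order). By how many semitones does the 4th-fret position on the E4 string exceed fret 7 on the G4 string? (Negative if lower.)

E4 at fret 4 → G♯4 (MIDI 68); G4 at fret 7 → D5 (MIDI 74).
68 − 74 = -6, so the two pitches are 6 semitones apart.

-6 semitones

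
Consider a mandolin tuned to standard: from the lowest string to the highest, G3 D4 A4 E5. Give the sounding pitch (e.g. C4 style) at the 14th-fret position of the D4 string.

E5

Each fret is one semitone, so D4 + 14 = E5.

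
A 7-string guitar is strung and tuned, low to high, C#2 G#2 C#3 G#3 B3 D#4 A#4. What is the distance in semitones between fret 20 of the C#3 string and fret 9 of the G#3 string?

C#3 at fret 20 → A4 (MIDI 69); G#3 at fret 9 → F4 (MIDI 65).
69 − 65 = 4, so the two pitches are 4 semitones apart, with A4 the higher.

4 semitones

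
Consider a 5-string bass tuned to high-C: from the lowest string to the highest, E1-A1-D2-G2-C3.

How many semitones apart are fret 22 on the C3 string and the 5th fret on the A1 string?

C3 at fret 22 → A#4 (MIDI 70); A1 at fret 5 → D2 (MIDI 38).
70 − 38 = 32, so the two pitches are 32 semitones apart, with A#4 the higher.

32 semitones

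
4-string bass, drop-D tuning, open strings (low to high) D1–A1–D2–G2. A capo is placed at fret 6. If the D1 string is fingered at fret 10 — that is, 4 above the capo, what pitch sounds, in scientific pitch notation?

The capo raises the open D1 by 6 semitones to G#1; fretting 4 more gives D1 + 6 + 4 = D1 + 10 semitones = C2.

C2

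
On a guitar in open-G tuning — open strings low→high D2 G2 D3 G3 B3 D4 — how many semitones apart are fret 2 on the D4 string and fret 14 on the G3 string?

5 semitones

D4 at fret 2 → E4 (MIDI 64); G3 at fret 14 → A4 (MIDI 69).
64 − 69 = -5, so the two pitches are 5 semitones apart, with A4 the higher.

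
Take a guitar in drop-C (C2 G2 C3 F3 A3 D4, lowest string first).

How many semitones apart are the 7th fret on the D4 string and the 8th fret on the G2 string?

18 semitones

D4 at fret 7 → A4 (MIDI 69); G2 at fret 8 → D#3 (MIDI 51).
69 − 51 = 18, so the two pitches are 18 semitones apart, with A4 the higher.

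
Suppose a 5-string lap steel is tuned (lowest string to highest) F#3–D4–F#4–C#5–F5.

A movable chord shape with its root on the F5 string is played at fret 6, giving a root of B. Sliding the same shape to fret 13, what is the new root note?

F#

Moving from fret 6 to fret 13 shifts the root by 7 semitones.
B up 7 semitones is F#.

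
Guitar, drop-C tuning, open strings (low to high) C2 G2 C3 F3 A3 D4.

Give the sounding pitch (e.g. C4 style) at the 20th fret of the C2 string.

G#3

The open C2 string plus 20 semitones: C–C#–D–D#–…–F#–G–G#.
The walk passes from B into C once, so the octave number goes from 2 to 3.
(Equivalently spelled Ab3.)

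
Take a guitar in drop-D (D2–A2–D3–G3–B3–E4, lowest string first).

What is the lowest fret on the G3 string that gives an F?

10

From G3, count semitones up the chromatic scale until reaching F: G–G#–A–A#–…–D#–E–F — 10 steps.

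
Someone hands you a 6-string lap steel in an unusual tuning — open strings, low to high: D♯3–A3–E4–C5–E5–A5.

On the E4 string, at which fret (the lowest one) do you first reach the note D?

10

From E4, count semitones up the chromatic scale until reaching D: E–F–F#–G–…–C–C#–D — 10 steps.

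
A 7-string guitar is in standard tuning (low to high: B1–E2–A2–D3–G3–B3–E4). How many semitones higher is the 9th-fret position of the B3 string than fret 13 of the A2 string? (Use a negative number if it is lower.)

B3 at fret 9 → G#4 (MIDI 68); A2 at fret 13 → A#3 (MIDI 58).
68 − 58 = 10, so the two pitches are 10 semitones apart.

10 semitones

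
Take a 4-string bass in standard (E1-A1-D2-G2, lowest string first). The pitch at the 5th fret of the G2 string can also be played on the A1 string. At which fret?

Fret 5 on G2 is MIDI 43 + 5 = 48 (C3). On the A1 string (open MIDI 33), that pitch is 48 − 33 = fret 15.

15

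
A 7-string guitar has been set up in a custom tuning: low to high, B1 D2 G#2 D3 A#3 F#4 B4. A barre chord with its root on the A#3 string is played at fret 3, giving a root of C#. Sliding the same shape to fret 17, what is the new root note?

D#

Moving from fret 3 to fret 17 shifts the root by 14 semitones.
C# up 14 semitones is D#.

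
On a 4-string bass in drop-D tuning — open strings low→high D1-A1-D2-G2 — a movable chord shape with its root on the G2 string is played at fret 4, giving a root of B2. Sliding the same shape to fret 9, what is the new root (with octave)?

Moving from fret 4 to fret 9 shifts the root by 5 semitones.
B2 up 5 semitones is E3.

E3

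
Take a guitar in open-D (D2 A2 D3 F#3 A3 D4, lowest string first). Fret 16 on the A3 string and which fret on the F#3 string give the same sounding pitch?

A3 at fret 16 is A3 + 16 semitones = C#5.
The open F#3 string is 3 semitones below the open A3, so the same pitch on the F#3 string lies at fret 16 + 3 = 19.

19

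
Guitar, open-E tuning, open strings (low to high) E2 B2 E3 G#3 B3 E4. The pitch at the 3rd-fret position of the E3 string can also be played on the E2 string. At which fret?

15

Fret 3 on E3 is MIDI 52 + 3 = 55 (G3). On the E2 string (open MIDI 40), that pitch is 55 − 40 = fret 15.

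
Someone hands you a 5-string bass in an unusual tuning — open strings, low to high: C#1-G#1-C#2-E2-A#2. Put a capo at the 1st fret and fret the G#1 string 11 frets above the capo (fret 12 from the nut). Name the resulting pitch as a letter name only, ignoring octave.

G#

The capo raises the open G#1 by 1 semitone to A1; fretting 11 more gives G#1 + 1 + 11 = G#1 + 12 semitones, landing on G#.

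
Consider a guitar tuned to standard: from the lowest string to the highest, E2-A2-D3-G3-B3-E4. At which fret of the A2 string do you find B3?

14

B3 is 14 semitones above the open A2 (A–A#–B–C–…–A–A#–B), so it sits at fret 14.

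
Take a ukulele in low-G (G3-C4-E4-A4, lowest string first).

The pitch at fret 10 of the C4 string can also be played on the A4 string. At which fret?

C4 at fret 10 is C4 + 10 semitones = A♯4.
The open A4 string is 9 semitones above the open C4, so the same pitch on the A4 string lies at fret 10 − 9 = 1.

1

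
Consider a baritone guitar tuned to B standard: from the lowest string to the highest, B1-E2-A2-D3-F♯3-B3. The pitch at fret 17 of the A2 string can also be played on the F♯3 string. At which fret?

A2 at fret 17 is A2 + 17 semitones = D4.
The open F♯3 string is 9 semitones above the open A2, so the same pitch on the F♯3 string lies at fret 17 − 9 = 8.

8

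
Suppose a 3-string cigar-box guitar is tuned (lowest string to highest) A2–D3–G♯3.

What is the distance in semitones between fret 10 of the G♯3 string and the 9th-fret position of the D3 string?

G♯3 at fret 10 → F♯4 (MIDI 66); D3 at fret 9 → B3 (MIDI 59).
66 − 59 = 7, so the two pitches are 7 semitones apart, with F♯4 the higher.

7 semitones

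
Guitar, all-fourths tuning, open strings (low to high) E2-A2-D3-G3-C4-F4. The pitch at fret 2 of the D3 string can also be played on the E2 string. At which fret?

Fret 2 on D3 is MIDI 50 + 2 = 52 (E3). On the E2 string (open MIDI 40), that pitch is 52 − 40 = fret 12.

12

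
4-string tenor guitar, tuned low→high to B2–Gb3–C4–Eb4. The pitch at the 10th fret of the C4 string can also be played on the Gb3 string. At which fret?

Fret 10 on C4 is MIDI 60 + 10 = 70 (Bb4). On the Gb3 string (open MIDI 54), that pitch is 70 − 54 = fret 16.

16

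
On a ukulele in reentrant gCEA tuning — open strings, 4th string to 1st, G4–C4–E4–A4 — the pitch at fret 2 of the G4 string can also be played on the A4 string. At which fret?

0

Fret 2 on G4 is MIDI 67 + 2 = 69 (A4). On the A4 string (open MIDI 69), that pitch is 69 − 69 = fret 0.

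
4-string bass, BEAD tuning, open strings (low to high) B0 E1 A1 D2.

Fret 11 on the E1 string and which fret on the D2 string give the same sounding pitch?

1

Fret 11 on E1 is MIDI 28 + 11 = 39 (D♯2). On the D2 string (open MIDI 38), that pitch is 39 − 38 = fret 1.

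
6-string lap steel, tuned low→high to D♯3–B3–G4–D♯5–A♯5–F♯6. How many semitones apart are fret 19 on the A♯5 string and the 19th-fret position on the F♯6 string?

8 semitones

A♯5 at fret 19 → F7 (MIDI 101); F♯6 at fret 19 → C♯8 (MIDI 109).
101 − 109 = -8, so the two pitches are 8 semitones apart, with C♯8 the higher.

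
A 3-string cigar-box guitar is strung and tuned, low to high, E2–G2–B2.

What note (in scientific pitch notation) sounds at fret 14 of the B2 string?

C#4

The open B2 string plus 14 semitones: B–C–C#–D–…–B–C–C#.
The walk passes from B into C 2 times, so the octave number goes from 2 to 4.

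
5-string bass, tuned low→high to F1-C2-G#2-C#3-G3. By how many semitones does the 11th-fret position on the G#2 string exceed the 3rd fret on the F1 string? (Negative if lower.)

23 semitones

G#2 at fret 11 → G3 (MIDI 55); F1 at fret 3 → G#1 (MIDI 32).
55 − 32 = 23, so the two pitches are 23 semitones apart.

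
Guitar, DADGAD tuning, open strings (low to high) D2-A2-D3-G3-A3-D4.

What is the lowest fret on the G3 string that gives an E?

9

From G3, count semitones up the chromatic scale until reaching E: G–G#–A–A#–B–C–C#–D–D#–E — 9 steps.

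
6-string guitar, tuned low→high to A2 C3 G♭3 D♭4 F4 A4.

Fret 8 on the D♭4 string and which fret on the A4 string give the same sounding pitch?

D♭4 at fret 8 is D♭4 + 8 semitones = A4.
The open A4 string is 8 semitones above the open D♭4, so the same pitch on the A4 string lies at fret 8 − 8 = 0.

0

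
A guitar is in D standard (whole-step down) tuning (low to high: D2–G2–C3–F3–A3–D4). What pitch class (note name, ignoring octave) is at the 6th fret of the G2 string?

Each fret is one semitone, so G2 + 6 = C#.

C#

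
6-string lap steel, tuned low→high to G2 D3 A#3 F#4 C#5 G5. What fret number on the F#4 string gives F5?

11

F5 is 11 semitones above the open F#4 (F#–G–G#–A–…–D#–E–F), so it sits at fret 11.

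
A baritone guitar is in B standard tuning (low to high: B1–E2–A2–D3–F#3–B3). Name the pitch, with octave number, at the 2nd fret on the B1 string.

Each fret is one semitone, so B1 + 2 = C#2.
(Equivalently spelled Db2.)

C#2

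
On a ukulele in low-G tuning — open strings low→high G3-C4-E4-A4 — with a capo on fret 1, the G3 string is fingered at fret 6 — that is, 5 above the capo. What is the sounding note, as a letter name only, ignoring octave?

C♯

The capo raises the open G3 by 1 semitone to G♯3; fretting 5 more gives G3 + 1 + 5 = G3 + 6 semitones, landing on C♯.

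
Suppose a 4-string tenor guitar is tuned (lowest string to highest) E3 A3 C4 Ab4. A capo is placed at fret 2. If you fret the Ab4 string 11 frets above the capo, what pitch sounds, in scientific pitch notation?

The capo raises the open Ab4 by 2 semitones to Bb4; fretting 11 more gives Ab4 + 2 + 11 = Ab4 + 13 semitones = A5.

A5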